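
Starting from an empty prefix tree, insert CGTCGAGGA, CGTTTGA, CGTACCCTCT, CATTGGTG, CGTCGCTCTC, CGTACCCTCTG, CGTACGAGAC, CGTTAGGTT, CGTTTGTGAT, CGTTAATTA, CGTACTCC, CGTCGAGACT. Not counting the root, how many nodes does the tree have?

57

For each word, the new-node count is its length minus the longest prefix already in the trie:
  "CGTCGAGGA" → 9 new (C, G, T, C, G, A, G, G, A)
  "CGTTTGA" → prefix "CGT" already present; 4 new (T, T, G, A)
  "CGTACCCTCT" → prefix "CGT" already present; 7 new (A, C, C, C, T, C, T)
  "CATTGGTG" → prefix "C" already present; 7 new (A, T, T, G, G, T, G)
  "CGTCGCTCTC" → prefix "CGTCG" already present; 5 new (C, T, C, T, C)
  "CGTACCCTCTG" → prefix "CGTACCCTCT" already present; 1 new (G)
  "CGTACGAGAC" → prefix "CGTAC" already present; 5 new (G, A, G, A, C)
  "CGTTAGGTT" → prefix "CGTT" already present; 5 new (A, G, G, T, T)
  "CGTTTGTGAT" → prefix "CGTTTG" already present; 4 new (T, G, A, T)
  "CGTTAATTA" → prefix "CGTTA" already present; 4 new (A, T, T, A)
  "CGTACTCC" → prefix "CGTAC" already present; 3 new (T, C, C)
  "CGTCGAGACT" → prefix "CGTCGAG" already present; 3 new (A, C, T)
Total nodes = 9 + 4 + 7 + 7 + 5 + 1 + 5 + 5 + 4 + 4 + 3 + 3 = 57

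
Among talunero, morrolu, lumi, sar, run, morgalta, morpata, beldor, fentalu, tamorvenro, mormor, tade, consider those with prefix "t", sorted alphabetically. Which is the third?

tamorvenro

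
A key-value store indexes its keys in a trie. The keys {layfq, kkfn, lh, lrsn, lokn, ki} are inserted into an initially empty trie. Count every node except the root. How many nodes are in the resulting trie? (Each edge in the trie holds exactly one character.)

For each word, the new-node count is its length minus the longest prefix already in the trie:
  "layfq" → 5 new (l, a, y, f, q)
  "kkfn" → 4 new (k, k, f, n)
  "lh" → prefix "l" already present; 1 new (h)
  "lrsn" → prefix "l" already present; 3 new (r, s, n)
  "lokn" → prefix "l" already present; 3 new (o, k, n)
  "ki" → prefix "k" already present; 1 new (i)
Total nodes = 5 + 4 + 1 + 3 + 3 + 1 = 17

17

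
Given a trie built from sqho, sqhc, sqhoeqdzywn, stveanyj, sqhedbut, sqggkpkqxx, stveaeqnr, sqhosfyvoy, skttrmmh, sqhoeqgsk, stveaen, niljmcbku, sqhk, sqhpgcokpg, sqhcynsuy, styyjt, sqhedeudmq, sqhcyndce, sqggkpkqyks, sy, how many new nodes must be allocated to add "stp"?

1

"st" is already a path in the trie; the remaining "p" must be added.
So 3 − 2 = 1 new nodes.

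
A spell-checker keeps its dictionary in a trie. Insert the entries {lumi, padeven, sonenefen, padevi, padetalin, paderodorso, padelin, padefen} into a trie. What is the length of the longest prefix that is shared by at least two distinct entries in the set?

The deepest shared node is where two words last agree before diverging.
e.g. "padeven" and "padevi" share the prefix "padev" of length 5; no pair shares a longer one.
Longest shared-prefix length: 5

5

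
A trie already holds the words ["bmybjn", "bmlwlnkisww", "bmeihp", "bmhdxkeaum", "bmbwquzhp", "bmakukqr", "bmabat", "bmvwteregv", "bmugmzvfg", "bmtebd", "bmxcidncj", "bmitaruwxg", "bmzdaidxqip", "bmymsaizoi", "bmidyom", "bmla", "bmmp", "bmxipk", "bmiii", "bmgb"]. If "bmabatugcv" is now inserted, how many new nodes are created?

4

The longest prefix of "bmabatugcv" already in the trie is "bmabat" (length 6).
Each of the 4 remaining characters creates one node.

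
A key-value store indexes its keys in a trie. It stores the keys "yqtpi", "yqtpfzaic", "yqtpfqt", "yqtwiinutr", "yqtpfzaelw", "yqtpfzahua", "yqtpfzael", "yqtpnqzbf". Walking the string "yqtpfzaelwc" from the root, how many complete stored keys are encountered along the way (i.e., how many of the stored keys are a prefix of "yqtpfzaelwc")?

2

Check each prefix of "yqtpfzaelwc" against the stored set — each match is an end-marker on the path.
Prefixes of the query that are stored words: "yqtpfzael", "yqtpfzaelw"
Count: 2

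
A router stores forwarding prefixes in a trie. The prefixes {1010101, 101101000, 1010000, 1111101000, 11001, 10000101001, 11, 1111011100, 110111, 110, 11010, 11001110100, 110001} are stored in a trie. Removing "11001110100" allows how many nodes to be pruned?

6

A node on "11001110100"'s path can go only if nothing else ends at it or branches off below it.
The suffix "110100" (6 nodes) is used only by "11001110100"; "11001" is itself a stored word, so pruning stops there.
Nodes removed: 6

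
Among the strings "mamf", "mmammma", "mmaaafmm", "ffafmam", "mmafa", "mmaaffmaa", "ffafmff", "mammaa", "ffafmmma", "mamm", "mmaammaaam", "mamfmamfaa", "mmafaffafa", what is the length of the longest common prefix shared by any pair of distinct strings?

Equivalently: take the maximum, over all pairs, of their longest common prefix length.
e.g. "ffafmam" and "ffafmff" share the prefix "ffafm" of length 5; no pair shares a longer one.
Longest shared-prefix length: 5

5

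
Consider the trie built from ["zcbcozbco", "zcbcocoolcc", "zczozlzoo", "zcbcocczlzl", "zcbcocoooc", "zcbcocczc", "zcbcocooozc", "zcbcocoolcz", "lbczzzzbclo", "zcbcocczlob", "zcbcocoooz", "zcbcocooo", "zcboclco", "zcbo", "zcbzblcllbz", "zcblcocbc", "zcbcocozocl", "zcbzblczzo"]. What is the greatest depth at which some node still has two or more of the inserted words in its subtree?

10

The deepest shared node is where two words last agree before diverging.
e.g. "zcbcocoolcc" and "zcbcocoolcz" share the prefix "zcbcocoolc" of length 10; no pair shares a longer one.
Longest shared-prefix length: 10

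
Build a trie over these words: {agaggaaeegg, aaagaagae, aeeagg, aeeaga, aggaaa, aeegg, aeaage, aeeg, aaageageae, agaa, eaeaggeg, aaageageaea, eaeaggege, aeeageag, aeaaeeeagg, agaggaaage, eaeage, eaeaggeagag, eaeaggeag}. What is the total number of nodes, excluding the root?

69

Insert word by word; a character creates a node only if that edge doesn't already exist:
  "agaggaaeegg" → 11 new (a, g, a, g, g, a, a, e, e, g, g)
  "aaagaagae" → prefix "a" already present; 8 new (a, a, g, a, a, g, a, e)
  "aeeagg" → prefix "a" already present; 5 new (e, e, a, g, g)
  "aeeaga" → prefix "aeeag" already present; 1 new (a)
  "aggaaa" → prefix "ag" already present; 4 new (g, a, a, a)
  "aeegg" → prefix "aee" already present; 2 new (g, g)
  "aeaage" → prefix "ae" already present; 4 new (a, a, g, e)
  "aeeg" → prefix "aeeg" already present; 0 new (none)
  "aaageageae" → prefix "aaag" already present; 6 new (e, a, g, e, a, e)
  "agaa" → prefix "aga" already present; 1 new (a)
  "eaeaggeg" → 8 new (e, a, e, a, g, g, e, g)
  "aaageageaea" → prefix "aaageageae" already present; 1 new (a)
  "eaeaggege" → prefix "eaeaggeg" already present; 1 new (e)
  "aeeageag" → prefix "aeeag" already present; 3 new (e, a, g)
  "aeaaeeeagg" → prefix "aeaa" already present; 6 new (e, e, e, a, g, g)
  "agaggaaage" → prefix "agaggaa" already present; 3 new (a, g, e)
  "eaeage" → prefix "eaeag" already present; 1 new (e)
  "eaeaggeagag" → prefix "eaeagge" already present; 4 new (a, g, a, g)
  "eaeaggeag" → prefix "eaeaggeag" already present; 0 new (none)
Total nodes = 11 + 8 + 5 + 1 + 4 + 2 + 4 + 0 + 6 + 1 + 8 + 1 + 1 + 3 + 6 + 3 + 1 + 4 + 0 = 69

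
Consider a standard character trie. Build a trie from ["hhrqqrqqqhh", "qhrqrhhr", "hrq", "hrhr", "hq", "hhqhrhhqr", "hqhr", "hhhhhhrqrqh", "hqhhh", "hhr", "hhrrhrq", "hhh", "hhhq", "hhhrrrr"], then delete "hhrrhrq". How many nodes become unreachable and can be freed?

4

A node on "hhrrhrq"'s path can go only if nothing else ends at it or branches off below it.
The suffix "rhrq" (4 nodes) is used only by "hhrrhrq"; the node for "hhr" still has the child "q", so pruning stops there.
Nodes removed: 4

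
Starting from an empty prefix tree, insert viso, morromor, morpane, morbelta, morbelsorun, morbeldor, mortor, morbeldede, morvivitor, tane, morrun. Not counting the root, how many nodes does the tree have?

48

Trace insertions, counting only characters that open a new branch:
  "viso" → 4 new (v, i, s, o)
  "morromor" → 8 new (m, o, r, r, o, m, o, r)
  "morpane" → prefix "mor" already present; 4 new (p, a, n, e)
  "morbelta" → prefix "mor" already present; 5 new (b, e, l, t, a)
  "morbelsorun" → prefix "morbel" already present; 5 new (s, o, r, u, n)
  "morbeldor" → prefix "morbel" already present; 3 new (d, o, r)
  "mortor" → prefix "mor" already present; 3 new (t, o, r)
  "morbeldede" → prefix "morbeld" already present; 3 new (e, d, e)
  "morvivitor" → prefix "mor" already present; 7 new (v, i, v, i, t, o, r)
  "tane" → 4 new (t, a, n, e)
  "morrun" → prefix "morr" already present; 2 new (u, n)
Total nodes = 4 + 8 + 4 + 5 + 5 + 3 + 3 + 3 + 7 + 4 + 2 = 48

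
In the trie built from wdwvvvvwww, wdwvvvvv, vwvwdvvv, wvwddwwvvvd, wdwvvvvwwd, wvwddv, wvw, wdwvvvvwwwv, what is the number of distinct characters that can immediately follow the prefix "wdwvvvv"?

2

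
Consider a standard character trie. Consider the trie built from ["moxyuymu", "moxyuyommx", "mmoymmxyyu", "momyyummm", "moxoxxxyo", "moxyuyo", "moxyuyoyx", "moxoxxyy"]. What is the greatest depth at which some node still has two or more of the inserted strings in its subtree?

Look for the deepest trie node that still has at least two words in its subtree.
e.g. "moxyuyo" and "moxyuyommx" share the prefix "moxyuyo" of length 7; no pair shares a longer one.
Longest shared-prefix length: 7

7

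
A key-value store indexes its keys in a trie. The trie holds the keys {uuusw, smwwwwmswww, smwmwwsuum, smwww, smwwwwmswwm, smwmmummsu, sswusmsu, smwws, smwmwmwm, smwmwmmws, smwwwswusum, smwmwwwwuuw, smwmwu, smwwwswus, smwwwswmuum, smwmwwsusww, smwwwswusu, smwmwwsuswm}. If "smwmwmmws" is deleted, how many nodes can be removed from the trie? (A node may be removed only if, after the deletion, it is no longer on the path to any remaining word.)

3

Walk "smwmwmmws" from the leaf back toward the root, removing each node that no remaining word uses.
The suffix "mws" (3 nodes) is used only by "smwmwmmws"; the node for "smwmwm" still has the child "w", so pruning stops there.
Nodes removed: 3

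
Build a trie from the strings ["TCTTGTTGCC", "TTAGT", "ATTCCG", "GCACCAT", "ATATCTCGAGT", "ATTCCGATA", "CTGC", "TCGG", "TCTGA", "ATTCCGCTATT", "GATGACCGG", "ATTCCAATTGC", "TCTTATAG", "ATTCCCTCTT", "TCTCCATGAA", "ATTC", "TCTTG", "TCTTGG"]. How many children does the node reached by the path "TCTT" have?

Follow the path "TCTT" to its node, then look at its outgoing edges.
Distinct next characters after "TCTT": A, G.
That node has 2 child edges.

2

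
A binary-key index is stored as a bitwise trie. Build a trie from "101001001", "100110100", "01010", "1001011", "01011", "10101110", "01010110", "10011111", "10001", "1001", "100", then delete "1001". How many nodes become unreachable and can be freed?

0

A node on "1001"'s path can go only if nothing else ends at it or branches off below it.
Every node on "1001" is still needed (e.g. by "100110100"), so nothing is freed.
Nodes removed: 0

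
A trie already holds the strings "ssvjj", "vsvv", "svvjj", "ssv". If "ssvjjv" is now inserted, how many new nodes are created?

1

Walking "ssvjjv" from the root, the first 5 characters ("ssvjj") follow existing edges; "v" is the first miss.
So 6 − 5 = 1 new nodes.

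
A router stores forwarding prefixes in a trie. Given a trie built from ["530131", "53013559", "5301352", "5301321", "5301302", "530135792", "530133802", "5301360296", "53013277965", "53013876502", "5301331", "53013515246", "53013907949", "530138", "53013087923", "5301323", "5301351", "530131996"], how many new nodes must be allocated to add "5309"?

1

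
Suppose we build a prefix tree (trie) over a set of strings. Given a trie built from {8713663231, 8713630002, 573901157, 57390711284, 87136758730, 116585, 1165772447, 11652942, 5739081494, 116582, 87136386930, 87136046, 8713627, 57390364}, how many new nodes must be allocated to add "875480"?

Walking "875480" from the root, the first 2 characters ("87") follow existing edges; "5" is the first miss.
So 6 − 2 = 4 new nodes.

4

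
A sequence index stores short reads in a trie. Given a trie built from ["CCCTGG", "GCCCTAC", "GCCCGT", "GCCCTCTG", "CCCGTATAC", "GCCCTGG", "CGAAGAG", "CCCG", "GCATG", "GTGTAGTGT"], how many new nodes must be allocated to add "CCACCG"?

The longest prefix of "CCACCG" already in the trie is "CC" (length 2).
Each of the 4 remaining characters creates one node.

4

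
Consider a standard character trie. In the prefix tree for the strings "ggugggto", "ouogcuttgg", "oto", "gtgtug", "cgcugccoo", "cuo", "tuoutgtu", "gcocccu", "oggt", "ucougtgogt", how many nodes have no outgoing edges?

Leaves are exactly the stored words that no other stored word extends.
Those words: "cgcugccoo", "cuo", "gcocccu", "ggugggto", "gtgtug", "oggt", "oto", "ouogcuttgg", "tuoutgtu", "ucougtgogt"
Leaf count: 10

10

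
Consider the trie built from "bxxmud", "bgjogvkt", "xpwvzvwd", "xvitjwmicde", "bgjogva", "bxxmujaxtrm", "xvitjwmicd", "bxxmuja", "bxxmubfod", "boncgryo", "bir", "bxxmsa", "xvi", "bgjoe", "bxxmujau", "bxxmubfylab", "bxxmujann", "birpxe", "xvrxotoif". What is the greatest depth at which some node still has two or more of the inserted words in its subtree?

10

Equivalently: take the maximum, over all pairs, of their longest common prefix length.
"xvitjwmicd" and "xvitjwmicde" agree on "xvitjwmicd" (10 characters) before diverging; nothing deeper is shared.
Longest shared-prefix length: 10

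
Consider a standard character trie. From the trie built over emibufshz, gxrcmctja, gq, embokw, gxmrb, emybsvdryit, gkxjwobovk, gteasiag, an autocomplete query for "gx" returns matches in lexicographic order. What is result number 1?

gxmrb

Words with prefix "gx", in lexicographic order: "gxmrb", "gxrcmctja"
Position 1: gxmrb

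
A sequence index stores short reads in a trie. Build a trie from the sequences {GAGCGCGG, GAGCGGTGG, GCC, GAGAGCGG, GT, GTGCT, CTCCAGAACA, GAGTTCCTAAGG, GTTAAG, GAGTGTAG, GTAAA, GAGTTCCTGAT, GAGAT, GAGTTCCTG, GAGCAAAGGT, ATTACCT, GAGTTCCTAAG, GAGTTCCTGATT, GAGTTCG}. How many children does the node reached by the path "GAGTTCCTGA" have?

Follow the path "GAGTTCCTGA" to its node, then look at its outgoing edges.
Characters that immediately follow "GAGTTCCTGA" among the stored strings: {T}.
That node has 1 child edge.

1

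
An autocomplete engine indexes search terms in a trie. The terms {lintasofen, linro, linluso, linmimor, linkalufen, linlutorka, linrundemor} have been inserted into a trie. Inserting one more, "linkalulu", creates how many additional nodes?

2

The longest prefix of "linkalulu" already in the trie is "linkalu" (length 7).
Each of the 2 remaining characters creates one node.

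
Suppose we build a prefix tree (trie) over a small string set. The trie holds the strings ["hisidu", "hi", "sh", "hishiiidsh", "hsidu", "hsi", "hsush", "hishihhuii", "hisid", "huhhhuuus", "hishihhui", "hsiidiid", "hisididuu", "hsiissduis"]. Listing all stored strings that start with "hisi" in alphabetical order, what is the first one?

hisid

DFS of the "hisi" subtree visits, in order: "hisid", "hisididuu", "hisidu"
Position 1: hisid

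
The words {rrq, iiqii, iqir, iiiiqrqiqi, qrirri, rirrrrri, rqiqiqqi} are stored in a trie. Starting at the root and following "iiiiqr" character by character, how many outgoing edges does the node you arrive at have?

1

Walk "iiiiqr" from the root, arriving at one node.
Characters that immediately follow "iiiiqr" among the stored strings: {q}.
That node has 1 child edge.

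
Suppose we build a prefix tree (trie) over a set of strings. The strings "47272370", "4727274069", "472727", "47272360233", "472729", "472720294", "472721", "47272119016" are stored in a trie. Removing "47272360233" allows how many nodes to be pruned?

5

After clearing the end-marker at "47272360233", prune upward until reaching a node still needed by another word.
The suffix "60233" (5 nodes) is used only by "47272360233"; the node for "472723" still has the child "7", so pruning stops there.
Nodes removed: 5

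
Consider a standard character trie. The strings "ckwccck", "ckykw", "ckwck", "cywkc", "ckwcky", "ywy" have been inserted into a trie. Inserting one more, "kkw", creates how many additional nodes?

3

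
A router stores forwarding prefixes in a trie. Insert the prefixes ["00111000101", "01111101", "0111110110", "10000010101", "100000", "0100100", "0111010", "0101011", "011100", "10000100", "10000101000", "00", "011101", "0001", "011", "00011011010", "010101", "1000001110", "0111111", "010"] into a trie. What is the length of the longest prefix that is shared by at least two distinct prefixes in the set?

The deepest shared node is where two words last agree before diverging.
e.g. "01111101" and "0111110110" share the prefix "01111101" of length 8; no pair shares a longer one.
Longest shared-prefix length: 8

8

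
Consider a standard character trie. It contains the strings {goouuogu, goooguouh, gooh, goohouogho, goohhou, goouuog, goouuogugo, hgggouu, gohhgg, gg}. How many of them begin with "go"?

Traverse to the node for "go", then collect every word in that subtree.
Matches: "gohhgg", "gooh", "goohhou", "goohouogho", "goooguouh", "goouuog", "goouuogu", "goouuogugo"
Count: 8

8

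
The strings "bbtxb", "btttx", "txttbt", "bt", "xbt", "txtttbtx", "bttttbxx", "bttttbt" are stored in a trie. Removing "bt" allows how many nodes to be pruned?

0

A node on "bt"'s path can go only if nothing else ends at it or branches off below it.
Every node on "bt" is still needed (e.g. by "btttx"), so nothing is freed.
Nodes removed: 0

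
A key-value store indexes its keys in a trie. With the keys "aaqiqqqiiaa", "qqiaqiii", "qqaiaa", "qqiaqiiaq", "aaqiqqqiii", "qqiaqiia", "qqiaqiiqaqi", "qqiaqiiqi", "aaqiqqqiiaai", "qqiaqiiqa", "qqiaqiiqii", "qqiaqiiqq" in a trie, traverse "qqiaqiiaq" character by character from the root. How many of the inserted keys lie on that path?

2

Walk "qqiaqiiaq" from the root; an end-of-word marker is hit whenever a stored word is a prefix of "qqiaqiiaq".
Prefixes of the query that are stored words: "qqiaqiia", "qqiaqiiaq"
Count: 2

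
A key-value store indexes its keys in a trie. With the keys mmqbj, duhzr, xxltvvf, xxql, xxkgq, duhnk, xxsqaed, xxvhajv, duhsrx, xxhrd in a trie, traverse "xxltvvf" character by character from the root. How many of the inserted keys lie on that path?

Walk "xxltvvf" from the root; an end-of-word marker is hit whenever a stored word is a prefix of "xxltvvf".
Prefixes of the query that are stored words: "xxltvvf"
Count: 1

1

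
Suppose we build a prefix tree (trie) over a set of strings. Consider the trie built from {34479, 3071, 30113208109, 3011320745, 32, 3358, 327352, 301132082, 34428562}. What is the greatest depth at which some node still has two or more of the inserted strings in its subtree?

8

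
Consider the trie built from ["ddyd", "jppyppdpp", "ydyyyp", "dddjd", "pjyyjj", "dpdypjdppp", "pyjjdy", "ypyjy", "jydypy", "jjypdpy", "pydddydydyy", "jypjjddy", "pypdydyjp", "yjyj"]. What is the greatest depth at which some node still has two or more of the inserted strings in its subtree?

The deepest shared node is where two words last agree before diverging.
"dddjd" and "ddyd" agree on "dd" (2 characters) before diverging; nothing deeper is shared.
Longest shared-prefix length: 2

2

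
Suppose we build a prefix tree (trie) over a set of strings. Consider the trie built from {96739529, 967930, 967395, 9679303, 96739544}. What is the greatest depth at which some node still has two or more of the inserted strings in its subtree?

6

Equivalently: take the maximum, over all pairs, of their longest common prefix length.
"967395" and "96739529" agree on "967395" (6 characters) before diverging; nothing deeper is shared.
Longest shared-prefix length: 6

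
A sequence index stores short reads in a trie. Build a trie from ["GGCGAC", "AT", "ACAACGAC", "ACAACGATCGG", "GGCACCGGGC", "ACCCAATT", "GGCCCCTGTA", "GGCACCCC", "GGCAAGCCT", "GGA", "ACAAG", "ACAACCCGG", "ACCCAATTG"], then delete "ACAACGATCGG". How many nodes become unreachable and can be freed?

A node on "ACAACGATCGG"'s path can go only if nothing else ends at it or branches off below it.
The suffix "TCGG" (4 nodes) is used only by "ACAACGATCGG"; the node for "ACAACGA" still has the child "C", so pruning stops there.
Nodes removed: 4

4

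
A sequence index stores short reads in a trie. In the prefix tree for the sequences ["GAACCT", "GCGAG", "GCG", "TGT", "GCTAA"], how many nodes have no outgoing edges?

Leaves are exactly the stored words that no other stored word extends.
Those words: "GAACCT", "GCGAG", "GCTAA", "TGT"
Leaf count: 4

4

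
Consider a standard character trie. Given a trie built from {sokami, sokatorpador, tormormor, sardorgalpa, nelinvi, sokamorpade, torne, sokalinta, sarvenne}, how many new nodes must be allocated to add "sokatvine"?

4

"sokat" is already a path in the trie; the remaining "vine" must be added.
New nodes needed: |"sokatvine"| − 5 = 9 − 5 = 4.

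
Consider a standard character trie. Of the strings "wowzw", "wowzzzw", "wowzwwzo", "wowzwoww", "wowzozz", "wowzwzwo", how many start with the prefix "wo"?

Walk to "wo"; the words in its subtree are exactly those with that prefix.
Matches: "wowzozz", "wowzw", "wowzwoww", "wowzwwzo", "wowzwzwo", "wowzzzw"
Count: 6

6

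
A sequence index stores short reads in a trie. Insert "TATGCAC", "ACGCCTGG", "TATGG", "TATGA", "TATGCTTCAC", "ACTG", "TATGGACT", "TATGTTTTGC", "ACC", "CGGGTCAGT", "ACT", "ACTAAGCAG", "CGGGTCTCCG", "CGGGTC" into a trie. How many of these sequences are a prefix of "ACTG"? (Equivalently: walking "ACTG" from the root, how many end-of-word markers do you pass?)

Traverse "ACTG" character by character; count nodes along the way that are marked as word ends.
Prefixes of the query that are stored words: "ACT", "ACTG"
Count: 2

2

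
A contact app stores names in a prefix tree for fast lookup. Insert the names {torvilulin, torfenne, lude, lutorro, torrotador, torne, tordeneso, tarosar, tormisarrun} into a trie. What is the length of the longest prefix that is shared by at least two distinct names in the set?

3

Equivalently: take the maximum, over all pairs, of their longest common prefix length.
"tordeneso" and "torfenne" agree on "tor" (3 characters) before diverging; nothing deeper is shared.
Longest shared-prefix length: 3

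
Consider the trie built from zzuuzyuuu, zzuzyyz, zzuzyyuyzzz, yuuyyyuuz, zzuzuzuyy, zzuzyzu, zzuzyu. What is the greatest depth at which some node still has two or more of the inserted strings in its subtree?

The deepest shared node is where two words last agree before diverging.
"zzuzyyuyzzz" and "zzuzyyz" agree on "zzuzyy" (6 characters) before diverging; nothing deeper is shared.
Longest shared-prefix length: 6

6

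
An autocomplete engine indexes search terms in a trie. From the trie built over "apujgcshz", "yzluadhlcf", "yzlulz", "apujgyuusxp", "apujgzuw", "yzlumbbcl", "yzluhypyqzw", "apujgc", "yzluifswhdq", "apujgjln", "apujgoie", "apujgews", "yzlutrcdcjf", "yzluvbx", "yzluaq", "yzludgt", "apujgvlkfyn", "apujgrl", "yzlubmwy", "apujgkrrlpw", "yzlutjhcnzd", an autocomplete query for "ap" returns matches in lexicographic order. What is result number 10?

apujgzuw

DFS of the "ap" subtree visits, in order: "apujgc", "apujgcshz", "apujgews", "apujgjln", "apujgkrrlpw", "apujgoie", "apujgrl", "apujgvlkfyn", "apujgyuusxp", "apujgzuw"
Position 10: apujgzuw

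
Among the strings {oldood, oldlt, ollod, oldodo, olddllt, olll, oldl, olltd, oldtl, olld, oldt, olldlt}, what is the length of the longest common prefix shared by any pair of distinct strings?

The deepest shared node is where two words last agree before diverging.
"oldl" and "oldlt" agree on "oldl" (4 characters) before diverging; nothing deeper is shared.
Longest shared-prefix length: 4

4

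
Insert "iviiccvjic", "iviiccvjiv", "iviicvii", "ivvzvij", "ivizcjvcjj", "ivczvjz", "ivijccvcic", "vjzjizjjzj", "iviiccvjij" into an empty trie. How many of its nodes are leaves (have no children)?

9

Leaves are exactly the stored words that no other stored word extends.
Those words: "ivczvjz", "iviiccvjic", "iviiccvjij", "iviiccvjiv", "iviicvii", "ivijccvcic", "ivizcjvcjj", "ivvzvij", "vjzjizjjzj"
Leaf count: 9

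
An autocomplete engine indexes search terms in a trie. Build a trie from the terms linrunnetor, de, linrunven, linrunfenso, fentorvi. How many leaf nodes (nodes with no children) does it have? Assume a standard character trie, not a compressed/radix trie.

Leaves are exactly the stored words that no other stored word extends.
Those words: "de", "fentorvi", "linrunfenso", "linrunnetor", "linrunven"
Leaf count: 5

5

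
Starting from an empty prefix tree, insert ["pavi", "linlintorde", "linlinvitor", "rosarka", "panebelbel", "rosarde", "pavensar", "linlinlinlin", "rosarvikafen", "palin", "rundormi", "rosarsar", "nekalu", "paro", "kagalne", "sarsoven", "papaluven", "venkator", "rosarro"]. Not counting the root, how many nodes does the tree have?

108

Insert word by word; a character creates a node only if that edge doesn't already exist:
  "pavi" → 4 new (p, a, v, i)
  "linlintorde" → 11 new (l, i, n, l, i, n, t, o, r, d, e)
  "linlinvitor" → prefix "linlin" already present; 5 new (v, i, t, o, r)
  "rosarka" → 7 new (r, o, s, a, r, k, a)
  "panebelbel" → prefix "pa" already present; 8 new (n, e, b, e, l, b, e, l)
  "rosarde" → prefix "rosar" already present; 2 new (d, e)
  "pavensar" → prefix "pav" already present; 5 new (e, n, s, a, r)
  "linlinlinlin" → prefix "linlin" already present; 6 new (l, i, n, l, i, n)
  "rosarvikafen" → prefix "rosar" already present; 7 new (v, i, k, a, f, e, n)
  "palin" → prefix "pa" already present; 3 new (l, i, n)
  "rundormi" → prefix "r" already present; 7 new (u, n, d, o, r, m, i)
  "rosarsar" → prefix "rosar" already present; 3 new (s, a, r)
  "nekalu" → 6 new (n, e, k, a, l, u)
  "paro" → prefix "pa" already present; 2 new (r, o)
  "kagalne" → 7 new (k, a, g, a, l, n, e)
  "sarsoven" → 8 new (s, a, r, s, o, v, e, n)
  "papaluven" → prefix "pa" already present; 7 new (p, a, l, u, v, e, n)
  "venkator" → 8 new (v, e, n, k, a, t, o, r)
  "rosarro" → prefix "rosar" already present; 2 new (r, o)
Total nodes = 4 + 11 + 5 + 7 + 8 + 2 + 5 + 6 + 7 + 3 + 7 + 3 + 6 + 2 + 7 + 8 + 7 + 8 + 2 = 108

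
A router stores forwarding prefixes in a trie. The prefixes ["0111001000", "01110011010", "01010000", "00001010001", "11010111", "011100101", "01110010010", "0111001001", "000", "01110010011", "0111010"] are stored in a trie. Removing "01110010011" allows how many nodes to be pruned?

1

Walk "01110010011" from the leaf back toward the root, removing each node that no remaining word uses.
The suffix "1" (1 node) is used only by "01110010011"; the node for "0111001001" still has the child "0", so pruning stops there.
Nodes removed: 1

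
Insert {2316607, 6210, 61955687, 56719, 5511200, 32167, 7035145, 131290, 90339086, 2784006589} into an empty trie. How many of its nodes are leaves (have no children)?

A leaf is a node with no children — equivalently, the end of a word that is not a proper prefix of any other stored word.
Those words: "131290", "2316607", "2784006589", "32167", "5511200", "56719", "61955687", "6210", "7035145", "90339086"
Leaf count: 10

10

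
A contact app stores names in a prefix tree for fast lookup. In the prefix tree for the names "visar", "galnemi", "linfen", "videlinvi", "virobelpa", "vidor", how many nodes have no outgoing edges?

Leaves are exactly the stored words that no other stored word extends.
Those words: "galnemi", "linfen", "videlinvi", "vidor", "virobelpa", "visar"
Leaf count: 6

6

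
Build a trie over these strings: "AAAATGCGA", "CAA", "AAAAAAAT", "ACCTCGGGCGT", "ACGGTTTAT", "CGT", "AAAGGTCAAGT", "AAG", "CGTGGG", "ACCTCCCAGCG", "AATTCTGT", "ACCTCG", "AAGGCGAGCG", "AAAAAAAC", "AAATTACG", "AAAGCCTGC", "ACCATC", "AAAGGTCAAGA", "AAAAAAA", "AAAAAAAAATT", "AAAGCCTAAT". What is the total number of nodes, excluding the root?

88

Trace insertions, counting only characters that open a new branch:
  "AAAATGCGA" → 9 new (A, A, A, A, T, G, C, G, A)
  "CAA" → 3 new (C, A, A)
  "AAAAAAAT" → prefix "AAAA" already present; 4 new (A, A, A, T)
  "ACCTCGGGCGT" → prefix "A" already present; 10 new (C, C, T, C, G, G, G, C, G, T)
  "ACGGTTTAT" → prefix "AC" already present; 7 new (G, G, T, T, T, A, T)
  "CGT" → prefix "C" already present; 2 new (G, T)
  "AAAGGTCAAGT" → prefix "AAA" already present; 8 new (G, G, T, C, A, A, G, T)
  "AAG" → prefix "AA" already present; 1 new (G)
  "CGTGGG" → prefix "CGT" already present; 3 new (G, G, G)
  "ACCTCCCAGCG" → prefix "ACCTC" already present; 6 new (C, C, A, G, C, G)
  "AATTCTGT" → prefix "AA" already present; 6 new (T, T, C, T, G, T)
  "ACCTCG" → prefix "ACCTCG" already present; 0 new (none)
  "AAGGCGAGCG" → prefix "AAG" already present; 7 new (G, C, G, A, G, C, G)
  "AAAAAAAC" → prefix "AAAAAAA" already present; 1 new (C)
  "AAATTACG" → prefix "AAA" already present; 5 new (T, T, A, C, G)
  "AAAGCCTGC" → prefix "AAAG" already present; 5 new (C, C, T, G, C)
  "ACCATC" → prefix "ACC" already present; 3 new (A, T, C)
  "AAAGGTCAAGA" → prefix "AAAGGTCAAG" already present; 1 new (A)
  "AAAAAAA" → prefix "AAAAAAA" already present; 0 new (none)
  "AAAAAAAAATT" → prefix "AAAAAAA" already present; 4 new (A, A, T, T)
  "AAAGCCTAAT" → prefix "AAAGCCT" already present; 3 new (A, A, T)
Total nodes = 9 + 3 + 4 + 10 + 7 + 2 + 8 + 1 + 3 + 6 + 6 + 0 + 7 + 1 + 5 + 5 + 3 + 1 + 0 + 4 + 3 = 88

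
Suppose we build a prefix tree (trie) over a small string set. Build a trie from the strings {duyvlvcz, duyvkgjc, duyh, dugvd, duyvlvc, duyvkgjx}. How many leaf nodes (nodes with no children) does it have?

5

Leaves are exactly the stored words that no other stored word extends.
Those words: "dugvd", "duyh", "duyvkgjc", "duyvkgjx", "duyvlvcz"
Leaf count: 5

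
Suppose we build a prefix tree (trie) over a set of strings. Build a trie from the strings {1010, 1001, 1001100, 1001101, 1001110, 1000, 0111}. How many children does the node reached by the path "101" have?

Follow the path "101" to its node, then look at its outgoing edges.
Distinct next characters after "101": 0.
That node has 1 child edge.

1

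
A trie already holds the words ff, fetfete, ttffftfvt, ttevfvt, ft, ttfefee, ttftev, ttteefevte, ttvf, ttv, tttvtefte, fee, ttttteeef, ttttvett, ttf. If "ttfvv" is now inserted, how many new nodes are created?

The longest prefix of "ttfvv" already in the trie is "ttf" (length 3).
So 5 − 3 = 2 new nodes.

2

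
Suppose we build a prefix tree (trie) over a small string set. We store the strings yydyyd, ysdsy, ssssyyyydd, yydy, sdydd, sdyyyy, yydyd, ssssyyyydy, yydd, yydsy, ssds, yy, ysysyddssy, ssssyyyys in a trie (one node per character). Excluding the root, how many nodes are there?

43

Count nodes per top-level branch (shared prefixes stored once):
  's'-branch (sdydd, sdyyyy, ssds, ssssyyyydd, ssssyyyydy, ssssyyyys): 21 nodes
  'y'-branch (ysdsy, ysysyddssy, yy, yydd, yydsy, yydy, yydyd, yydyyd): 22 nodes
Sum: 43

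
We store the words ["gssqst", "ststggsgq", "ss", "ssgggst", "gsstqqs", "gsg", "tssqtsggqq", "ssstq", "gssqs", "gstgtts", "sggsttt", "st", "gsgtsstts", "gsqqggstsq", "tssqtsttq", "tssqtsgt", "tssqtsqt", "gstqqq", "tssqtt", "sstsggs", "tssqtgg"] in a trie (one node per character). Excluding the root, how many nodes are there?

81

For each word, the new-node count is its length minus the longest prefix already in the trie:
  "gssqst" → 6 new (g, s, s, q, s, t)
  "ststggsgq" → 9 new (s, t, s, t, g, g, s, g, q)
  "ss" → prefix "s" already present; 1 new (s)
  "ssgggst" → prefix "ss" already present; 5 new (g, g, g, s, t)
  "gsstqqs" → prefix "gss" already present; 4 new (t, q, q, s)
  "gsg" → prefix "gs" already present; 1 new (g)
  "tssqtsggqq" → 10 new (t, s, s, q, t, s, g, g, q, q)
  "ssstq" → prefix "ss" already present; 3 new (s, t, q)
  "gssqs" → prefix "gssqs" already present; 0 new (none)
  "gstgtts" → prefix "gs" already present; 5 new (t, g, t, t, s)
  "sggsttt" → prefix "s" already present; 6 new (g, g, s, t, t, t)
  "st" → prefix "st" already present; 0 new (none)
  "gsgtsstts" → prefix "gsg" already present; 6 new (t, s, s, t, t, s)
  "gsqqggstsq" → prefix "gs" already present; 8 new (q, q, g, g, s, t, s, q)
  "tssqtsttq" → prefix "tssqts" already present; 3 new (t, t, q)
  "tssqtsgt" → prefix "tssqtsg" already present; 1 new (t)
  "tssqtsqt" → prefix "tssqts" already present; 2 new (q, t)
  "gstqqq" → prefix "gst" already present; 3 new (q, q, q)
  "tssqtt" → prefix "tssqt" already present; 1 new (t)
  "sstsggs" → prefix "ss" already present; 5 new (t, s, g, g, s)
  "tssqtgg" → prefix "tssqt" already present; 2 new (g, g)
Total nodes = 6 + 9 + 1 + 5 + 4 + 1 + 10 + 3 + 0 + 5 + 6 + 0 + 6 + 8 + 3 + 1 + 2 + 3 + 1 + 5 + 2 = 81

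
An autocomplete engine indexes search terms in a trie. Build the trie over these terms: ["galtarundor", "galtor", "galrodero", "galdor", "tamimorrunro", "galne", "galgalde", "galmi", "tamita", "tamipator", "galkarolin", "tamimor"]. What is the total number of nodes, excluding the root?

57

Count nodes per top-level branch (shared prefixes stored once):
  'g'-branch (galdor, galgalde, galkarolin, galmi, galne, galrodero, galtarundor, galtor): 38 nodes
  't'-branch (tamimor, tamimorrunro, tamipator, tamita): 19 nodes
Sum: 57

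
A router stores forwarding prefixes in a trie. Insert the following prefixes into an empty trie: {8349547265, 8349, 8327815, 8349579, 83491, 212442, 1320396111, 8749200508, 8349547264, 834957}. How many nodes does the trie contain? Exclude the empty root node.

44

For each word, the new-node count is its length minus the longest prefix already in the trie:
  "8349547265" → 10 new (8, 3, 4, 9, 5, 4, 7, 2, 6, 5)
  "8349" → prefix "8349" already present; 0 new (none)
  "8327815" → prefix "83" already present; 5 new (2, 7, 8, 1, 5)
  "8349579" → prefix "83495" already present; 2 new (7, 9)
  "83491" → prefix "8349" already present; 1 new (1)
  "212442" → 6 new (2, 1, 2, 4, 4, 2)
  "1320396111" → 10 new (1, 3, 2, 0, 3, 9, 6, 1, 1, 1)
  "8749200508" → prefix "8" already present; 9 new (7, 4, 9, 2, 0, 0, 5, 0, 8)
  "8349547264" → prefix "834954726" already present; 1 new (4)
  "834957" → prefix "834957" already present; 0 new (none)
Total nodes = 10 + 0 + 5 + 2 + 1 + 6 + 10 + 9 + 1 + 0 = 44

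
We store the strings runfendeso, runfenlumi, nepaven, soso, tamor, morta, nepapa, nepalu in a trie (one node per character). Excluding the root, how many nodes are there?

Count nodes per top-level branch (shared prefixes stored once):
  'm'-branch (morta): 5 nodes
  'n'-branch (nepalu, nepapa, nepaven): 11 nodes
  'r'-branch (runfendeso, runfenlumi): 14 nodes
  's'-branch (soso): 4 nodes
  't'-branch (tamor): 5 nodes
Sum: 39

39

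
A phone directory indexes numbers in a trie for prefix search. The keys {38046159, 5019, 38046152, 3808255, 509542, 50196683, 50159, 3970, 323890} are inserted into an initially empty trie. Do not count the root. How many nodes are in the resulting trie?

35

Count nodes per top-level branch (shared prefixes stored once):
  '3'-branch (323890, 38046152, 38046159, 3808255, 3970): 21 nodes
  '5'-branch (50159, 5019, 50196683, 509542): 14 nodes
Sum: 35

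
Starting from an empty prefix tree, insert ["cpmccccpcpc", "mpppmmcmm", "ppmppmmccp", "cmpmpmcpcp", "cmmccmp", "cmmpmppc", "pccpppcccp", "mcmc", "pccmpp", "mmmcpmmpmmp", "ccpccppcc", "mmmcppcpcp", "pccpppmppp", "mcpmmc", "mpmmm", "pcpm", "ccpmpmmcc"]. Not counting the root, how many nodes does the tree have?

106

Count nodes per top-level branch (shared prefixes stored once):
  'c'-branch (ccpccppcc, ccpmpmmcc, cmmccmp, cmmpmppc, cmpmpmcpcp, cpmccccpcpc): 44 nodes
  'm'-branch (mcmc, mcpmmc, mmmcpmmpmmp, mmmcppcpcp, mpmmm, mpppmmcmm): 34 nodes
  'p'-branch (pccmpp, pccpppcccp, pccpppmppp, pcpm, ppmppmmccp): 28 nodes
Sum: 106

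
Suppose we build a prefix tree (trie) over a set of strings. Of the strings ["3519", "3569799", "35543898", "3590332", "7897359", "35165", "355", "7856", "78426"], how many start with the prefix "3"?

6

Filter for entries beginning with "3":
Words under "3": 35165, 3519, 355, 35543898, 3569799, 3590332
Count: 6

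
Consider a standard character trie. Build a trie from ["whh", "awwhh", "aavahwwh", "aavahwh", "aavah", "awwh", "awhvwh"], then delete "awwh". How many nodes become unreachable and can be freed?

0

A node on "awwh"'s path can go only if nothing else ends at it or branches off below it.
Every node on "awwh" is still needed (e.g. by "awwhh"), so nothing is freed.
Nodes removed: 0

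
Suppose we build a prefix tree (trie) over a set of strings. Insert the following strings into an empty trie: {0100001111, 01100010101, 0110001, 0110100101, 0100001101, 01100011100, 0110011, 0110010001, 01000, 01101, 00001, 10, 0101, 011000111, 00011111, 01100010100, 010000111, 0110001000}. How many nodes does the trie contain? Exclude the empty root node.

52

Insert word by word; a character creates a node only if that edge doesn't already exist:
  "0100001111" → 10 new (0, 1, 0, 0, 0, 0, 1, 1, 1, 1)
  "01100010101" → prefix "01" already present; 9 new (1, 0, 0, 0, 1, 0, 1, 0, 1)
  "0110001" → prefix "0110001" already present; 0 new (none)
  "0110100101" → prefix "0110" already present; 6 new (1, 0, 0, 1, 0, 1)
  "0100001101" → prefix "01000011" already present; 2 new (0, 1)
  "01100011100" → prefix "0110001" already present; 4 new (1, 1, 0, 0)
  "0110011" → prefix "01100" already present; 2 new (1, 1)
  "0110010001" → prefix "011001" already present; 4 new (0, 0, 0, 1)
  "01000" → prefix "01000" already present; 0 new (none)
  "01101" → prefix "01101" already present; 0 new (none)
  "00001" → prefix "0" already present; 4 new (0, 0, 0, 1)
  "10" → 2 new (1, 0)
  "0101" → prefix "010" already present; 1 new (1)
  "011000111" → prefix "011000111" already present; 0 new (none)
  "00011111" → prefix "000" already present; 5 new (1, 1, 1, 1, 1)
  "01100010100" → prefix "0110001010" already present; 1 new (0)
  "010000111" → prefix "010000111" already present; 0 new (none)
  "0110001000" → prefix "01100010" already present; 2 new (0, 0)
Total nodes = 10 + 9 + 0 + 6 + 2 + 4 + 2 + 4 + 0 + 0 + 4 + 2 + 1 + 0 + 5 + 1 + 0 + 2 = 52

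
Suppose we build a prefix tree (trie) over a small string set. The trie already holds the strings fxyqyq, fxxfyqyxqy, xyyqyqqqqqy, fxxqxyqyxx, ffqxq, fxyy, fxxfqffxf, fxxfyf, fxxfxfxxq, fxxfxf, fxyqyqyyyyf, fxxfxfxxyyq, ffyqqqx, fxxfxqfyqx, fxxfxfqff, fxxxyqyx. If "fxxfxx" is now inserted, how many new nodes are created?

1

Walking "fxxfxx" from the root, the first 5 characters ("fxxfx") follow existing edges; "x" is the first miss.
Each of the 1 remaining characters creates one node.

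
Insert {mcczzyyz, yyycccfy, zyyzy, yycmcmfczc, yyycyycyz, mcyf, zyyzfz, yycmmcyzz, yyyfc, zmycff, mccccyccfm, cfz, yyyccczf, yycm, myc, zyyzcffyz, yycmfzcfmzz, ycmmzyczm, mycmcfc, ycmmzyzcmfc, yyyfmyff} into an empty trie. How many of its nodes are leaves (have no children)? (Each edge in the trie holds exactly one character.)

19

Leaves are exactly the stored words that no other stored word extends.
Those words: "cfz", "mccccyccfm", "mcczzyyz", "mcyf", "mycmcfc", "ycmmzyczm", "ycmmzyzcmfc", "yycmcmfczc", "yycmfzcfmzz", "yycmmcyzz", "yyycccfy", "yyyccczf", "yyycyycyz", "yyyfc", "yyyfmyff", "zmycff", "zyyzcffyz", "zyyzfz", "zyyzy"
Leaf count: 19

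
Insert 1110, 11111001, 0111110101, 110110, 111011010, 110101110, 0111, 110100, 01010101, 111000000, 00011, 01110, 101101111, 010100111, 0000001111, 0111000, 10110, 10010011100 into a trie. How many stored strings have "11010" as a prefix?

2

Filter for entries beginning with "11010":
Words under "11010": 110100, 110101110
Count: 2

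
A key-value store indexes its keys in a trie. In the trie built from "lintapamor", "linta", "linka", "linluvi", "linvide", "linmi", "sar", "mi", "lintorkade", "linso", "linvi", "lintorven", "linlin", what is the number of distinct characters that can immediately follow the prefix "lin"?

6

Follow the path "lin" to its node, then look at its outgoing edges.
Characters that immediately follow "lin" among the stored strings: {k, l, m, s, t, v}.
That node has 6 child edges.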